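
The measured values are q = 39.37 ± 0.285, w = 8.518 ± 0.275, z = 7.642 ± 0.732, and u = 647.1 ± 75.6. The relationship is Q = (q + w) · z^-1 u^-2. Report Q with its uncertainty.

(1.497 ± 0.378) × 10^-5

Let h = q + w = 47.89. δh = √(δq² + δw²) = √(0.0812 + 0.0756) = 0.396, so δh/h = 0.00827.
Q is then a monomial in h, z, u:
δQ/Q = √((δh/h)² + (-1·δz/z)² + (-2·δu/u)²) = √(6.84e-05 + 0.00918 + 0.0546) = 0.253
Q = 1.497e-05, so δQ = 0.253 × 1.497e-05 = 3.78e-06.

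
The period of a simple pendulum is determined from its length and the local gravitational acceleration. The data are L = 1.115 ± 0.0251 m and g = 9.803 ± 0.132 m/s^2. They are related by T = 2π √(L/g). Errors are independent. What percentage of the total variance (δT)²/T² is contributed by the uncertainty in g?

(δT/T)² = (½·δL/L)² + (−½·δg/g)²
  L term: (0.5×0.0225)² = 0.000127
  g term: (-0.5×0.0135)² = 4.53e-05
Total = 0.000172. Share from g = 4.53e-05/0.000172 = 0.264.

26.4%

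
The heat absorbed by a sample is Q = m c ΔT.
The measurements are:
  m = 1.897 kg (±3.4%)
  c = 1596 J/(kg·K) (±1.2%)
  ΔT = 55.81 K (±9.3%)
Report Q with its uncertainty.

For a monomial Q ∝ m, c, ΔT, fractional errors add in quadrature:
  (1·δm/m)² = (1×0.0340)² = 0.00116;  (1·δc/c)² = (1×0.0120)² = 0.000144;  (1·δΔT/ΔT)² = (1×0.0930)² = 0.00865
δQ/Q = √(0.00995) = 0.0997
Q = 169000 J, so δQ = 0.0997 × 169000 = 16900 J.

169000 ± 16900 J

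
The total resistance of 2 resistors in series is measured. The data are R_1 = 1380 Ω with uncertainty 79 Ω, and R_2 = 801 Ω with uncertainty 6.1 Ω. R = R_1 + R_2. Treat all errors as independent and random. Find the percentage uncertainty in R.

Sums and differences: (δR)² = Σ (cᵢ δxᵢ)².
  (δR_1)² = 6240;  (δR_2)² = 37.2
δR = √(6280) = 79.2 Ω
R = 2180 Ω, so δR/R = 79.2/2180 = 0.0363.

3.63%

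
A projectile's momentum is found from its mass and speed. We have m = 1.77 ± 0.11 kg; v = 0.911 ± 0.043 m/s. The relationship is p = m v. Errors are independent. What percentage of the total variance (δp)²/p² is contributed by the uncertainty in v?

(δp/p)² = (1·δm/m)² + (1·δv/v)²
  m term: (1×0.0621)² = 0.00386
  v term: (1×0.0472)² = 0.00223
Total = 0.00609. Share from v = 0.00223/0.00609 = 0.366.

36.6%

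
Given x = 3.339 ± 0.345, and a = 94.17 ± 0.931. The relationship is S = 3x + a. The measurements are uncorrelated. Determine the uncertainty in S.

1.39

Sums and differences: (δS)² = Σ (cᵢ δxᵢ)².
  (3·δx)² = 1.07;  (δa)² = 0.867
δS = √(1.94) = 1.39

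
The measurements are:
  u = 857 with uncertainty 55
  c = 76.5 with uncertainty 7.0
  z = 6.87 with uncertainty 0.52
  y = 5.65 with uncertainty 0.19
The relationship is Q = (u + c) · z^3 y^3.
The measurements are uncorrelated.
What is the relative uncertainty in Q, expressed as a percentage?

25.5%

Let w = u + c = 934. δw = √(δu² + δc²) = √(3020 + 49.0) = 55.4, so δw/w = 0.0594.
Q is then a monomial in w, z, y:
δQ/Q = √((δw/w)² + (3·δz/z)² + (3·δy/y)²) = √(0.00353 + 0.0516 + 0.0102) = 0.255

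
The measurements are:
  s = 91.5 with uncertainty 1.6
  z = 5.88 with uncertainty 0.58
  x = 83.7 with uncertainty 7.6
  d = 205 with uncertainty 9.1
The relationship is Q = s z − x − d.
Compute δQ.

55.2

Let p = s·z = 538. δp/p = √((1·δs/s)² + (1·δz/z)²) = √(0.000306 + 0.00973) = 0.100, so δp = 53.9.
Q = p − x − d: δQ = √(δp² + δx² + δd²) = √(2900 + 57.8 + 82.8) = 55.2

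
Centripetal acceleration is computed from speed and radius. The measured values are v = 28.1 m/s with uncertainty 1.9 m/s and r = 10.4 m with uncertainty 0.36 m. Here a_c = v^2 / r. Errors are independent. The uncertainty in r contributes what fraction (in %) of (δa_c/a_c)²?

(δa_c/a_c)² = (2·δv/v)² + (-1·δr/r)²
  v term: (2×0.0676)² = 0.0183
  r term: (-1×0.0346)² = 0.00120
Total = 0.0195. Share from r = 0.00120/0.0195 = 0.0615.

6.15%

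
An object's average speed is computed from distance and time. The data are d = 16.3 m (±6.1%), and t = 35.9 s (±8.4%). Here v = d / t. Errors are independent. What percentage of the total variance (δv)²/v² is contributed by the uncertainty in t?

(δv/v)² = (1·δd/d)² + (-1·δt/t)²
  d term: (1×0.0610)² = 0.00372
  t term: (-1×0.0840)² = 0.00706
Total = 0.0108. Share from t = 0.00706/0.0108 = 0.655.

65.5%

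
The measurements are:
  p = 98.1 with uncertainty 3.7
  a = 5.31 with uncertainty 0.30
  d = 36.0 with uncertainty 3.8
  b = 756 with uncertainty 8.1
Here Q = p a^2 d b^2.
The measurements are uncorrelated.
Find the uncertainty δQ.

Products/powers → add relative errors in quadrature, weighted by exponent:
  (1·δp/p)² = (1×0.0377)² = 0.00142;  (2·δa/a)² = (2×0.0565)² = 0.0128;  (1·δd/d)² = (1×0.106)² = 0.0111;  (2·δb/b)² = (2×0.0107)² = 0.000459
δQ/Q = √(0.0258) = 0.161
Q = 5.69e+10, so δQ = 0.161 × 5.69e+10 = 9.14e+09.

9.14e+09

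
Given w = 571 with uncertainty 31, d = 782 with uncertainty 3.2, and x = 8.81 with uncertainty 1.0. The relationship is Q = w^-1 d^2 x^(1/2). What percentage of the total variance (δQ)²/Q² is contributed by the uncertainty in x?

(δQ/Q)² = (-1·δw/w)² + (2·δd/d)² + (½·δx/x)²
  w term: (-1×0.0543)² = 0.00295
  d term: (2×0.00409)² = 6.7e-05
  x term: (0.5×0.114)² = 0.00322
Total = 0.00624. Share from x = 0.00322/0.00624 = 0.517.

51.7%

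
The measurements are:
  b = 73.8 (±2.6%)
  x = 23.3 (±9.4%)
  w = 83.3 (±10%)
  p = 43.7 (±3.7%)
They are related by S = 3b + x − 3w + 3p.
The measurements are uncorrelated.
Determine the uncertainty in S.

Sums and differences: (δS)² = Σ (cᵢ δxᵢ)².
  (3·δb)² = 33.1;  (δx)² = 4.80;  (3·δw)² = 625;  (3·δp)² = 23.5
δS = √(686) = 26.2

26.2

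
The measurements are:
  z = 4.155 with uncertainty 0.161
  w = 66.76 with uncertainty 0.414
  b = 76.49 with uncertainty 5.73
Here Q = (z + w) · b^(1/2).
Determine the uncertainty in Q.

Let u = z + w = 70.92. δu = √(δz² + δw²) = √(0.0259 + 0.171) = 0.444, so δu/u = 0.00626.
Q is then a monomial in u, b:
δQ/Q = √((δu/u)² + (½·δb/b)²) = √(3.92e-05 + 0.00140) = 0.0380
Q = 620.2, so δQ = 0.0380 × 620.2 = 23.6.

23.6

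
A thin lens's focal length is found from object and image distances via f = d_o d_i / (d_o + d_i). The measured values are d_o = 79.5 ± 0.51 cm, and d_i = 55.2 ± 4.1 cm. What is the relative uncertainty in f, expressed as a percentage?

∂f/∂d_o = (d_i/(d_o+d_i))² = 0.168;  ∂f/∂d_i = (d_o/(d_o+d_i))² = 0.348
δf = √((∂f/∂d_o · δd_o)² + (∂f/∂d_i · δd_i)²) = √(0.00734 + 2.04) = 1.43 cm
f = 32.6 cm, so δf/f = 1.43/32.6 = 0.0439.

4.39%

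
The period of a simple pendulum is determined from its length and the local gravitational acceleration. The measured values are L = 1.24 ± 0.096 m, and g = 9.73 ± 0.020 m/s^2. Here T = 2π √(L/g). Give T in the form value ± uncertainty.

Relative error in a monomial: (δT/T)² = Σ (nᵢ · δxᵢ/xᵢ)².
  (½·δL/L)² = (0.5×0.0774)² = 0.00150;  (−½·δg/g)² = (-0.5×0.00206)² = 1.06e-06
δT/T = √(0.00150) = 0.0387
T = 2.24 s, so δT = 0.0387 × 2.24 = 0.0869 s.

2.24 ± 0.0869 s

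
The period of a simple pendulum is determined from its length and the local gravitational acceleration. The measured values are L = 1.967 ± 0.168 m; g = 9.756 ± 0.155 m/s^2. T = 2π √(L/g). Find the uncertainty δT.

T is a product of powers, so relative uncertainties combine in quadrature:
  (½·δL/L)² = (0.5×0.0854)² = 0.00182;  (−½·δg/g)² = (-0.5×0.0159)² = 6.31e-05
δT/T = √(0.00189) = 0.0434
T = 2.821 s, so δT = 0.0434 × 2.821 = 0.123 s.

0.123 s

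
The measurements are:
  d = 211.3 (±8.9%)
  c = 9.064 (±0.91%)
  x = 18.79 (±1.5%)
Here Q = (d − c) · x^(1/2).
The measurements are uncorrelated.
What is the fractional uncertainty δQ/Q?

0.0933

Let u = d − c = 202.2. δu = √(δd² + δc²) = √(354 + 0.00680) = 18.8, so δu/u = 0.0930.
Q is then a monomial in u, x:
δQ/Q = √((δu/u)² + (½·δx/x)²) = √(0.00865 + 5.62e-05) = 0.0933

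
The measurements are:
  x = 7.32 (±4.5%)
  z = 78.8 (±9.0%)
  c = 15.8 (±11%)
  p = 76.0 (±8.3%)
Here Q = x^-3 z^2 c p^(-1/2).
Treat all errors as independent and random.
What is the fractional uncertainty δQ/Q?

0.254

For a monomial Q ∝ x^-3, z^2, c, p^(-1/2), fractional errors add in quadrature:
  (-3·δx/x)² = (-3×0.0450)² = 0.0182;  (2·δz/z)² = (2×0.0900)² = 0.0324;  (1·δc/c)² = (1×0.110)² = 0.0121;  (−½·δp/p)² = (-0.5×0.0830)² = 0.00172
δQ/Q = √(0.0644) = 0.254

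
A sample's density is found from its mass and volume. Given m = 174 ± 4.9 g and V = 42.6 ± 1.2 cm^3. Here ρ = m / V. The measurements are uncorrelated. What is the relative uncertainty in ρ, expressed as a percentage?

Each factor contributes (exponent × relative error)² to (δρ/ρ)²:
  (1·δm/m)² = (1×0.0282)² = 0.000793;  (-1·δV/V)² = (-1×0.0282)² = 0.000793
δρ/ρ = √(0.00159) = 0.0398

3.98%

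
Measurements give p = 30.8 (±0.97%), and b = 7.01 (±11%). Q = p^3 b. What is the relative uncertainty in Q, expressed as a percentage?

Since Q is a product/quotient, work with relative uncertainties:
  (3·δp/p)² = (3×0.00970)² = 0.000847;  (1·δb/b)² = (1×0.110)² = 0.0121
δQ/Q = √(0.0129) = 0.114

11.4%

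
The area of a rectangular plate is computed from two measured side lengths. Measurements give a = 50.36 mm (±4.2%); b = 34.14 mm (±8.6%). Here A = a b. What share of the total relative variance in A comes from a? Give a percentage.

(δA/A)² = (1·δa/a)² + (1·δb/b)²
  a term: (1×0.0420)² = 0.00176
  b term: (1×0.0860)² = 0.00740
Total = 0.00916. Share from a = 0.00176/0.00916 = 0.193.

19.3%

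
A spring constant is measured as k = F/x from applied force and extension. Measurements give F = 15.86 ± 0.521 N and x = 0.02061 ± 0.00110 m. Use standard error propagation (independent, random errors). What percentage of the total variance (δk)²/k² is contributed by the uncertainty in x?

72.5%

(δk/k)² = (1·δF/F)² + (-1·δx/x)²
  F term: (1×0.0328)² = 0.00108
  x term: (-1×0.0534)² = 0.00285
Total = 0.00393. Share from x = 0.00285/0.00393 = 0.725.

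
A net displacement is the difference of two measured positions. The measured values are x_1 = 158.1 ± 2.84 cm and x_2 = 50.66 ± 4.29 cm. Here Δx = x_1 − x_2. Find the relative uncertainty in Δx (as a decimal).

Δx is a linear combination, so absolute uncertainties add in quadrature:
  (δx_1)² = 8.07;  (δx_2)² = 18.4
δΔx = √(26.5) = 5.14 cm
Δx = 107.4 cm, so δΔx/Δx = 5.14/107.4 = 0.0479.

0.0479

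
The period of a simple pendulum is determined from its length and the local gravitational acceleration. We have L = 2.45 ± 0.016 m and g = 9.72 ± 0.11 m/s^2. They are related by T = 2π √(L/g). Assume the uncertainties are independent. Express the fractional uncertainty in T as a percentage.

Relative error in a monomial: (δT/T)² = Σ (nᵢ · δxᵢ/xᵢ)².
  (½·δL/L)² = (0.5×0.00653)² = 1.07e-05;  (−½·δg/g)² = (-0.5×0.0113)² = 3.2e-05
δT/T = √(4.27e-05) = 0.00653

0.653%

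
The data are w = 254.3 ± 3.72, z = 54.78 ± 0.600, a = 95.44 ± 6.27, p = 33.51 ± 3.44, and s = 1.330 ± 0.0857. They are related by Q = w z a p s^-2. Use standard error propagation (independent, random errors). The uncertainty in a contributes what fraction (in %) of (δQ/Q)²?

13.6%

(δQ/Q)² = (1·δw/w)² + (1·δz/z)² + (1·δa/a)² + (1·δp/p)² + (-2·δs/s)²
  w term: (1×0.0146)² = 0.000214
  z term: (1×0.0110)² = 0.000120
  a term: (1×0.0657)² = 0.00432
  p term: (1×0.103)² = 0.0105
  s term: (-2×0.0644)² = 0.0166
Total = 0.0318. Share from a = 0.00432/0.0318 = 0.136.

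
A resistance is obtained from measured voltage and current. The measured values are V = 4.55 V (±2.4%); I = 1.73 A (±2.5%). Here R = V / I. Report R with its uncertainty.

2.63 ± 0.0911 Ω

Relative error in a monomial: (δR/R)² = Σ (nᵢ · δxᵢ/xᵢ)².
  (1·δV/V)² = (1×0.0240)² = 0.000576;  (-1·δI/I)² = (-1×0.0250)² = 0.000625
δR/R = √(0.00120) = 0.0347
R = 2.63 Ω, so δR = 0.0347 × 2.63 = 0.0911 Ω.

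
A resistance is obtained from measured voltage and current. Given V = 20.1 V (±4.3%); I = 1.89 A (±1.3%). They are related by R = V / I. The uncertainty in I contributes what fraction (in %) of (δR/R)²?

(δR/R)² = (1·δV/V)² + (-1·δI/I)²
  V term: (1×0.0430)² = 0.00185
  I term: (-1×0.0130)² = 0.000169
Total = 0.00202. Share from I = 0.000169/0.00202 = 0.0837.

8.37%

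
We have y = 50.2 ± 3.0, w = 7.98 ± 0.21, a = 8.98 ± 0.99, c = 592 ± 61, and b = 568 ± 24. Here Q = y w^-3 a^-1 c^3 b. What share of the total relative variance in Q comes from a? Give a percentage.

(δQ/Q)² = (1·δy/y)² + (-3·δw/w)² + (-1·δa/a)² + (3·δc/c)² + (1·δb/b)²
  y term: (1×0.0598)² = 0.00357
  w term: (-3×0.0263)² = 0.00623
  a term: (-1×0.110)² = 0.0122
  c term: (3×0.103)² = 0.0956
  b term: (1×0.0423)² = 0.00179
Total = 0.119. Share from a = 0.0122/0.119 = 0.102.

10.2%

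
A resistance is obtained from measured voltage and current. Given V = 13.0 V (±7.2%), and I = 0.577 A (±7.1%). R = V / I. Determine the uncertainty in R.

2.28 Ω

For a monomial R ∝ V, I^-1, fractional errors add in quadrature:
  (1·δV/V)² = (1×0.0720)² = 0.00518;  (-1·δI/I)² = (-1×0.0710)² = 0.00504
δR/R = √(0.0102) = 0.101
R = 22.5 Ω, so δR = 0.101 × 22.5 = 2.28 Ω.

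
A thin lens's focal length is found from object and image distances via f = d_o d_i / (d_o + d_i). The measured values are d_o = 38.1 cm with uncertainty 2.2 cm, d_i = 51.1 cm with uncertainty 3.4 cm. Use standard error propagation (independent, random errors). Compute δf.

0.952 cm

∂f/∂d_o = (d_i/(d_o+d_i))² = 0.328;  ∂f/∂d_i = (d_o/(d_o+d_i))² = 0.182
δf = √((∂f/∂d_o · δd_o)² + (∂f/∂d_i · δd_i)²) = √(0.521 + 0.385) = 0.952 cm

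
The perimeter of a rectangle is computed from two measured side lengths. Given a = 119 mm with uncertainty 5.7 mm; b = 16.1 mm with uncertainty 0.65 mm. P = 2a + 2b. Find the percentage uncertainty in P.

4.25%

P is a linear combination, so absolute uncertainties add in quadrature:
  (2·δa)² = 130;  (2·δb)² = 1.69
δP = √(132) = 11.5 mm
P = 270 mm, so δP/P = 11.5/270 = 0.0425.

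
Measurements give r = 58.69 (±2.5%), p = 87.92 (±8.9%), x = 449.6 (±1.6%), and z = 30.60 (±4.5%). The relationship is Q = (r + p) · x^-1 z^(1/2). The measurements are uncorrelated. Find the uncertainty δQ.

Let u = r + p = 146.6. δu = √(δr² + δp²) = √(2.15 + 61.2) = 7.96, so δu/u = 0.0543.
Q is then a monomial in u, x, z:
δQ/Q = √((δu/u)² + (-1·δx/x)² + (½·δz/z)²) = √(0.00295 + 0.000256 + 0.000506) = 0.0609
Q = 1.804, so δQ = 0.0609 × 1.804 = 0.110.

0.110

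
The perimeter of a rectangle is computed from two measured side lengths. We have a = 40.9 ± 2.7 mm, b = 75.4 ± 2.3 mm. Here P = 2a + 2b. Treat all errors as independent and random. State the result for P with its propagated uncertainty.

Sums and differences: (δP)² = Σ (cᵢ δxᵢ)².
  (2·δa)² = 29.2;  (2·δb)² = 21.2
δP = √(50.3) = 7.09 mm
P = 233 mm.

233 ± 7.09 mm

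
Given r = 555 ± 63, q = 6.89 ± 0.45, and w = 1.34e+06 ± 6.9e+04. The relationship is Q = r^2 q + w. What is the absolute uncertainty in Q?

Let p = r^2·q = 2.12e+06. δp/p = √((2·δr/r)² + (1·δq/q)²) = √(0.0515 + 0.00427) = 0.236, so δp = 5.01e+05.
Q = p + w: δQ = √(δp² + δw²) = √(2.51e+11 + 4.76e+09) = 5.06e+05

5.06e+05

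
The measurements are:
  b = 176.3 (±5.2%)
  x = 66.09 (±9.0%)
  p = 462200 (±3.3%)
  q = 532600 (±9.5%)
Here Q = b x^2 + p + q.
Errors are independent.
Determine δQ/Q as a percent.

8.71%

Let w = b·x^2 = 770100. δw/w = √((1·δb/b)² + (2·δx/x)²) = √(0.00270 + 0.0324) = 0.187, so δw = 1.44e+05.
Q = w + p + q: δQ = √(δw² + δp² + δq²) = √(2.08e+10 + 2.33e+08 + 2.56e+09) = 1.54e+05
Q = 1.765e+06, so δQ/Q = 1.54e+05/1.765e+06 = 0.0871.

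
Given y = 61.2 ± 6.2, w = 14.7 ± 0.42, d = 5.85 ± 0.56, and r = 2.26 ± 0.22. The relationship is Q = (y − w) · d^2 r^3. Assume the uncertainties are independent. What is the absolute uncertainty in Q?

6870

Let u = y − w = 46.5. δu = √(δy² + δw²) = √(38.4 + 0.176) = 6.21, so δu/u = 0.134.
Q is then a monomial in u, d, r:
δQ/Q = √((δu/u)² + (2·δd/d)² + (3·δr/r)²) = √(0.0179 + 0.0367 + 0.0853) = 0.374
Q = 18400, so δQ = 0.374 × 18400 = 6870.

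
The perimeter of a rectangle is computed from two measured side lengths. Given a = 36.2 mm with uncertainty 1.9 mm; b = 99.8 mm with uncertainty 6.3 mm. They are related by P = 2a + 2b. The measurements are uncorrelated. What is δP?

13.2 mm

For a sum/difference, combine absolute errors in quadrature:
  (2·δa)² = 14.4;  (2·δb)² = 159
δP = √(173) = 13.2 mm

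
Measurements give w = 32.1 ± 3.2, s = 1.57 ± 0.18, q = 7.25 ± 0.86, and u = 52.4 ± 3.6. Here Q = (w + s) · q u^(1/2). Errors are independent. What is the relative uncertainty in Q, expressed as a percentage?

Let h = w + s = 33.7. δh = √(δw² + δs²) = √(10.2 + 0.0324) = 3.21, so δh/h = 0.0952.
Q is then a monomial in h, q, u:
δQ/Q = √((δh/h)² + (1·δq/q)² + (½·δu/u)²) = √(0.00906 + 0.0141 + 0.00118) = 0.156

15.6%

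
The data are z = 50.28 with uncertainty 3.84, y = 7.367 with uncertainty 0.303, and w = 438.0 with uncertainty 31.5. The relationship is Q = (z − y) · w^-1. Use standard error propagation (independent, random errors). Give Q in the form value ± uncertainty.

0.09797 ± 0.0113

Let u = z − y = 42.91. δu = √(δz² + δy²) = √(14.7 + 0.0918) = 3.85, so δu/u = 0.0898.
Q is then a monomial in u, w:
δQ/Q = √((δu/u)² + (-1·δw/w)²) = √(0.00806 + 0.00517) = 0.115
Q = 0.09797, so δQ = 0.115 × 0.09797 = 0.0113.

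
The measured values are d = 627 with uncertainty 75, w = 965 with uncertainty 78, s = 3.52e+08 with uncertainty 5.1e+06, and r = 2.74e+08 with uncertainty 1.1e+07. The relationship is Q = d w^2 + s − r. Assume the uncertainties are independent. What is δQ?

1.18e+08

Let p = d·w^2 = 5.84e+08. δp/p = √((1·δd/d)² + (2·δw/w)²) = √(0.0143 + 0.0261) = 0.201, so δp = 1.17e+08.
Q = p + s − r: δQ = √(δp² + δs² + δr²) = √(1.38e+16 + 2.6e+13 + 1.21e+14) = 1.18e+08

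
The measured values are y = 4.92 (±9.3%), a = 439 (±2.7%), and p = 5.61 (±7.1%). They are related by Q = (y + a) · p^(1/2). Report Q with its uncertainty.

Let u = y + a = 444. δu = √(δy² + δa²) = √(0.209 + 140) = 11.9, so δu/u = 0.0267.
Q is then a monomial in u, p:
δQ/Q = √((δu/u)² + (½·δp/p)²) = √(0.000714 + 0.00126) = 0.0444
Q = 1050, so δQ = 0.0444 × 1050 = 46.7.

1050 ± 46.7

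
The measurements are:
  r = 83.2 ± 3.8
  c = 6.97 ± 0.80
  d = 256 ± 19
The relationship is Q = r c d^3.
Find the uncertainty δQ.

2.48e+09

Products/powers → add relative errors in quadrature, weighted by exponent:
  (1·δr/r)² = (1×0.0457)² = 0.00209;  (1·δc/c)² = (1×0.115)² = 0.0132;  (3·δd/d)² = (3×0.0742)² = 0.0496
δQ/Q = √(0.0648) = 0.255
Q = 9.73e+09, so δQ = 0.255 × 9.73e+09 = 2.48e+09.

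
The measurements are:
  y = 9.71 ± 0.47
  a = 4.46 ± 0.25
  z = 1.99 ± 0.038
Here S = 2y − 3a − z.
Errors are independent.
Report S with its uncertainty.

4.05 ± 1.20

Sums and differences: (δS)² = Σ (cᵢ δxᵢ)².
  (2·δy)² = 0.884;  (3·δa)² = 0.562;  (δz)² = 0.00144
δS = √(1.45) = 1.20
S = 4.05.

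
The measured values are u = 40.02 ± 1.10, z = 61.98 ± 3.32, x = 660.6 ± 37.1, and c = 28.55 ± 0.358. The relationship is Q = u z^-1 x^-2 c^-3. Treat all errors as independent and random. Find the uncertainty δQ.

8.45e-12

Since Q is a product/quotient, work with relative uncertainties:
  (1·δu/u)² = (1×0.0275)² = 0.000755;  (-1·δz/z)² = (-1×0.0536)² = 0.00287;  (-2·δx/x)² = (-2×0.0562)² = 0.0126;  (-3·δc/c)² = (-3×0.0125)² = 0.00142
δQ/Q = √(0.0177) = 0.133
Q = 6.358e-11, so δQ = 0.133 × 6.358e-11 = 8.45e-12.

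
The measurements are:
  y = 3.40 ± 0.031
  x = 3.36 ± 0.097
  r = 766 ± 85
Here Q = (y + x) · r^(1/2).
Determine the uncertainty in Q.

10.8

Let u = y + x = 6.76. δu = √(δy² + δx²) = √(0.000961 + 0.00941) = 0.102, so δu/u = 0.0151.
Q is then a monomial in u, r:
δQ/Q = √((δu/u)² + (½·δr/r)²) = √(0.000227 + 0.00308) = 0.0575
Q = 187, so δQ = 0.0575 × 187 = 10.8.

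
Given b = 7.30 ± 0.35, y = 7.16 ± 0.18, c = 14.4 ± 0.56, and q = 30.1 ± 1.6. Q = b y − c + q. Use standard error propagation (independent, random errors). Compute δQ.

3.30

Let p = b·y = 52.3. δp/p = √((1·δb/b)² + (1·δy/y)²) = √(0.00230 + 0.000632) = 0.0541, so δp = 2.83.
Q = p − c + q: δQ = √(δp² + δc² + δq²) = √(8.01 + 0.314 + 2.56) = 3.30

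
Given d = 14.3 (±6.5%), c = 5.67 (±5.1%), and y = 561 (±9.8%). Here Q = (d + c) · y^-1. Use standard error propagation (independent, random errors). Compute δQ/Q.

0.109

Let u = d + c = 20.0. δu = √(δd² + δc²) = √(0.864 + 0.0836) = 0.973, so δu/u = 0.0487.
Q is then a monomial in u, y:
δQ/Q = √((δu/u)² + (-1·δy/y)²) = √(0.00238 + 0.00960) = 0.109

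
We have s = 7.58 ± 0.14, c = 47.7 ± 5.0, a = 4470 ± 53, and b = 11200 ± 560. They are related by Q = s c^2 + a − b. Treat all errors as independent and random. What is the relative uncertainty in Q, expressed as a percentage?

34.9%

Let p = s·c^2 = 17200. δp/p = √((1·δs/s)² + (2·δc/c)²) = √(0.000341 + 0.0440) = 0.210, so δp = 3630.
Q = p + a − b: δQ = √(δp² + δa² + δb²) = √(1.32e+07 + 2810 + 3.14e+05) = 3670
Q = 10500, so δQ/Q = 3670/10500 = 0.349.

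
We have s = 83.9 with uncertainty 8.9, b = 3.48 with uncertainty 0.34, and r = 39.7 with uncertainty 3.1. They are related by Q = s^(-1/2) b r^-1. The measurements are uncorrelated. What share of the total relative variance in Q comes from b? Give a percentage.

51.7%

(δQ/Q)² = (−½·δs/s)² + (1·δb/b)² + (-1·δr/r)²
  s term: (-0.5×0.106)² = 0.00281
  b term: (1×0.0977)² = 0.00955
  r term: (-1×0.0781)² = 0.00610
Total = 0.0185. Share from b = 0.00955/0.0185 = 0.517.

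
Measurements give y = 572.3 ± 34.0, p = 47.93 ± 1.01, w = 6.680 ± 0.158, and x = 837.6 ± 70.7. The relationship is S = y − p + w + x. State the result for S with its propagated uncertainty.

For a sum/difference, combine absolute errors in quadrature:
  (δy)² = 1160;  (δp)² = 1.02;  (δw)² = 0.0250;  (δx)² = 5000
δS = √(6160) = 78.5
S = 1369.

1369 ± 78.5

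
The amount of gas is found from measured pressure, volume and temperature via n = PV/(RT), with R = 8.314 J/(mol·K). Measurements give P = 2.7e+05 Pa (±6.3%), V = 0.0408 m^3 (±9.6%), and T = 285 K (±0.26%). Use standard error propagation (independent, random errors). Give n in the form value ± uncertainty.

4.65 ± 0.534 mol

Each factor contributes (exponent × relative error)² to (δn/n)²:
  (1·δP/P)² = (1×0.0630)² = 0.00397;  (1·δV/V)² = (1×0.0960)² = 0.00922;  (-1·δT/T)² = (-1×0.00260)² = 6.76e-06
δn/n = √(0.0132) = 0.115
n = 4.65 mol, so δn = 0.115 × 4.65 = 0.534 mol.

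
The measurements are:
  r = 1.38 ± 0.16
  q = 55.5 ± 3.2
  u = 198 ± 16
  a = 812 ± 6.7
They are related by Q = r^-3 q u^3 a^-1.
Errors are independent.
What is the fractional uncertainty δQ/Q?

Each factor contributes (exponent × relative error)² to (δQ/Q)²:
  (-3·δr/r)² = (-3×0.116)² = 0.121;  (1·δq/q)² = (1×0.0577)² = 0.00332;  (3·δu/u)² = (3×0.0808)² = 0.0588;  (-1·δa/a)² = (-1×0.00825)² = 6.81e-05
δQ/Q = √(0.183) = 0.428

0.428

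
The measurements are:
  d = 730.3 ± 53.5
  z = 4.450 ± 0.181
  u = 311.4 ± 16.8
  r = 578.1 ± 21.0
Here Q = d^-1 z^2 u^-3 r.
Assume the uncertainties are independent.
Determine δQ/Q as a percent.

19.9%

Since Q is a product/quotient, work with relative uncertainties:
  (-1·δd/d)² = (-1×0.0733)² = 0.00537;  (2·δz/z)² = (2×0.0407)² = 0.00662;  (-3·δu/u)² = (-3×0.0539)² = 0.0262;  (1·δr/r)² = (1×0.0363)² = 0.00132
δQ/Q = √(0.0395) = 0.199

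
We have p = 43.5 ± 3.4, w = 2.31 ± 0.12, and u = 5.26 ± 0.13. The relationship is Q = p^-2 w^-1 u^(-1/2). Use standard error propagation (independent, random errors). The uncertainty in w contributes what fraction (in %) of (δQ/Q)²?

(δQ/Q)² = (-2·δp/p)² + (-1·δw/w)² + (−½·δu/u)²
  p term: (-2×0.0782)² = 0.0244
  w term: (-1×0.0519)² = 0.00270
  u term: (-0.5×0.0247)² = 0.000153
Total = 0.0273. Share from w = 0.00270/0.0273 = 0.0989.

9.89%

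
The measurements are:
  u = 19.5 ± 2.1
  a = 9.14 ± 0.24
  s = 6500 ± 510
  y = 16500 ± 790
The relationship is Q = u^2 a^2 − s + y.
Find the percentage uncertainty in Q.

17.0%

Let p = u^2·a^2 = 31800. δp/p = √((2·δu/u)² + (2·δa/a)²) = √(0.0464 + 0.00276) = 0.222, so δp = 7040.
Q = p − s + y: δQ = √(δp² + δs² + δy²) = √(4.96e+07 + 2.6e+05 + 6.24e+05) = 7100
Q = 41800, so δQ/Q = 7100/41800 = 0.170.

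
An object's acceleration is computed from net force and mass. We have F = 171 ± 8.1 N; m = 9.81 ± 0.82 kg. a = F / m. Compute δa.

1.67 m/s^2

Products/powers → add relative errors in quadrature, weighted by exponent:
  (1·δF/F)² = (1×0.0474)² = 0.00224;  (-1·δm/m)² = (-1×0.0836)² = 0.00699
δa/a = √(0.00923) = 0.0961
a = 17.4 m/s^2, so δa = 0.0961 × 17.4 = 1.67 m/s^2.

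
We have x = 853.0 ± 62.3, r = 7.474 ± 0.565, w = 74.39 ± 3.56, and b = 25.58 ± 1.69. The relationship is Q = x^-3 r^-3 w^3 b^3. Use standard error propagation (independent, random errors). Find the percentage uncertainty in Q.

Since Q is a product/quotient, work with relative uncertainties:
  (-3·δx/x)² = (-3×0.0730)² = 0.0480;  (-3·δr/r)² = (-3×0.0756)² = 0.0514;  (3·δw/w)² = (3×0.0479)² = 0.0206;  (3·δb/b)² = (3×0.0661)² = 0.0393
δQ/Q = √(0.159) = 0.399

39.9%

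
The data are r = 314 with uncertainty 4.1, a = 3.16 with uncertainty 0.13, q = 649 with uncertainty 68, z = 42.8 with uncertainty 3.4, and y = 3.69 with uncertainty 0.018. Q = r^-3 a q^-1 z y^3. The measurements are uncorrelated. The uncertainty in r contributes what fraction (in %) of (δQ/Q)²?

(δQ/Q)² = (-3·δr/r)² + (1·δa/a)² + (-1·δq/q)² + (1·δz/z)² + (3·δy/y)²
  r term: (-3×0.0131)² = 0.00153
  a term: (1×0.0411)² = 0.00169
  q term: (-1×0.105)² = 0.0110
  z term: (1×0.0794)² = 0.00631
  y term: (3×0.00488)² = 0.000214
Total = 0.0207. Share from r = 0.00153/0.0207 = 0.0740.

7.40%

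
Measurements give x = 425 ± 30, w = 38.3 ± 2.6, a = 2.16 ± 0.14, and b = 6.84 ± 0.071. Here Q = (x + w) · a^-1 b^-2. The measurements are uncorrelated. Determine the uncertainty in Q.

0.431

Let u = x + w = 463. δu = √(δx² + δw²) = √(900 + 6.76) = 30.1, so δu/u = 0.0650.
Q is then a monomial in u, a, b:
δQ/Q = √((δu/u)² + (-1·δa/a)² + (-2·δb/b)²) = √(0.00422 + 0.00420 + 0.000431) = 0.0941
Q = 4.58, so δQ = 0.0941 × 4.58 = 0.431.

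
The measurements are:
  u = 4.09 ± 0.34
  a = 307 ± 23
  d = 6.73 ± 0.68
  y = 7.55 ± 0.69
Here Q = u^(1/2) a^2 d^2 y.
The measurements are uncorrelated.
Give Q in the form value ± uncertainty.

For a monomial Q ∝ u^(1/2), a^2, d^2, y, fractional errors add in quadrature:
  (½·δu/u)² = (0.5×0.0831)² = 0.00173;  (2·δa/a)² = (2×0.0749)² = 0.0225;  (2·δd/d)² = (2×0.101)² = 0.0408;  (1·δy/y)² = (1×0.0914)² = 0.00835
δQ/Q = √(0.0734) = 0.271
Q = 6.52e+07, so δQ = 0.271 × 6.52e+07 = 1.77e+07.

(6.52 ± 1.77) × 10^7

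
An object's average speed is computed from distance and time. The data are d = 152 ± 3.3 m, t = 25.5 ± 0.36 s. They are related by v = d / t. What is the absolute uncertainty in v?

For a monomial v ∝ d, t^-1, fractional errors add in quadrature:
  (1·δd/d)² = (1×0.0217)² = 0.000471;  (-1·δt/t)² = (-1×0.0141)² = 0.000199
δv/v = √(0.000671) = 0.0259
v = 5.96 m/s, so δv = 0.0259 × 5.96 = 0.154 m/s.

0.154 m/s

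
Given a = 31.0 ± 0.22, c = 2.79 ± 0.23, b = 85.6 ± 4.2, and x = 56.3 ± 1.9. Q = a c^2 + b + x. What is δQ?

Let p = a·c^2 = 241. δp/p = √((1·δa/a)² + (2·δc/c)²) = √(5.04e-05 + 0.0272) = 0.165, so δp = 39.8.
Q = p + b + x: δQ = √(δp² + δb² + δx²) = √(1590 + 17.6 + 3.61) = 40.1

40.1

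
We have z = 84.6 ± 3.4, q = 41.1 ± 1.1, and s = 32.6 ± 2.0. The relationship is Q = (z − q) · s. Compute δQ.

145

Let u = z − q = 43.5. δu = √(δz² + δq²) = √(11.6 + 1.21) = 3.57, so δu/u = 0.0821.
Q is then a monomial in u, s:
δQ/Q = √((δu/u)² + (1·δs/s)²) = √(0.00675 + 0.00376) = 0.103
Q = 1420, so δQ = 0.103 × 1420 = 145.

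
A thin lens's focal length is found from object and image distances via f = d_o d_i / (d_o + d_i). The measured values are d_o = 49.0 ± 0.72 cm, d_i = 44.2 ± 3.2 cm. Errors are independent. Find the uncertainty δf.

∂f/∂d_o = (d_i/(d_o+d_i))² = 0.225;  ∂f/∂d_i = (d_o/(d_o+d_i))² = 0.276
δf = √((∂f/∂d_o · δd_o)² + (∂f/∂d_i · δd_i)²) = √(0.0262 + 0.782) = 0.899 cm

0.899 cm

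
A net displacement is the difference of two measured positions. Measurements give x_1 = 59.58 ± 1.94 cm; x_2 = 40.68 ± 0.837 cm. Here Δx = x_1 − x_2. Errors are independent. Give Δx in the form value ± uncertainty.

18.90 ± 2.11 cm

Absolute uncertainties add in quadrature for a linear combination:
  (δx_1)² = 3.76;  (δx_2)² = 0.701
δΔx = √(4.46) = 2.11 cm
Δx = 18.90 cm.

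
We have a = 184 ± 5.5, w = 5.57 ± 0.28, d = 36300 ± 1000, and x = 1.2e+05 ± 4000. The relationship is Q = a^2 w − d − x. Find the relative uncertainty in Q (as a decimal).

0.474

Let p = a^2·w = 1.89e+05. δp/p = √((2·δa/a)² + (1·δw/w)²) = √(0.00357 + 0.00253) = 0.0781, so δp = 14700.
Q = p − d − x: δQ = √(δp² + δd² + δx²) = √(2.17e+08 + 1e+06 + 1.6e+07) = 15300
Q = 32300, so δQ/Q = 15300/32300 = 0.474.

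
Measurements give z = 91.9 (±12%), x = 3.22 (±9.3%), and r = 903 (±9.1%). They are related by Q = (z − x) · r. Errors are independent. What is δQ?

12300

Let u = z − x = 88.7. δu = √(δz² + δx²) = √(122 + 0.0897) = 11.0, so δu/u = 0.124.
Q is then a monomial in u, r:
δQ/Q = √((δu/u)² + (1·δr/r)²) = √(0.0155 + 0.00828) = 0.154
Q = 80100, so δQ = 0.154 × 80100 = 12300.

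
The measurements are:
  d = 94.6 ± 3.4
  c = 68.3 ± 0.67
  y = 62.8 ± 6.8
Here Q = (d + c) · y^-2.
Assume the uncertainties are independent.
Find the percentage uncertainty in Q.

21.8%

Let u = d + c = 163. δu = √(δd² + δc²) = √(11.6 + 0.449) = 3.47, so δu/u = 0.0213.
Q is then a monomial in u, y:
δQ/Q = √((δu/u)² + (-2·δy/y)²) = √(0.000453 + 0.0469) = 0.218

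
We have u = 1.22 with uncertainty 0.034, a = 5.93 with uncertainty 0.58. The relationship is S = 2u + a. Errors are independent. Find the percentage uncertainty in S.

6.98%

Sums and differences: (δS)² = Σ (cᵢ δxᵢ)².
  (2·δu)² = 0.00462;  (δa)² = 0.336
δS = √(0.341) = 0.584
S = 8.37, so δS/S = 0.584/8.37 = 0.0698.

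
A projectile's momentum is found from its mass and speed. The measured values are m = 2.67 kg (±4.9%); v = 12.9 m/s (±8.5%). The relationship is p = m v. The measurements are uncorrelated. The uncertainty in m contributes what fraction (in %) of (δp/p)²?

(δp/p)² = (1·δm/m)² + (1·δv/v)²
  m term: (1×0.0490)² = 0.00240
  v term: (1×0.0850)² = 0.00723
Total = 0.00963. Share from m = 0.00240/0.00963 = 0.249.

24.9%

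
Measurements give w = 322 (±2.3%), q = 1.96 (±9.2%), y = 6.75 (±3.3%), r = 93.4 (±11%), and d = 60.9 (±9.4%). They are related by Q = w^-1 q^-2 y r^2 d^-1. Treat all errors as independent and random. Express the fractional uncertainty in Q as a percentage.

Q is a product of powers, so relative uncertainties combine in quadrature:
  (-1·δw/w)² = (-1×0.0230)² = 0.000529;  (-2·δq/q)² = (-2×0.0920)² = 0.0339;  (1·δy/y)² = (1×0.0330)² = 0.00109;  (2·δr/r)² = (2×0.110)² = 0.0484;  (-1·δd/d)² = (-1×0.0940)² = 0.00884
δQ/Q = √(0.0927) = 0.304

30.4%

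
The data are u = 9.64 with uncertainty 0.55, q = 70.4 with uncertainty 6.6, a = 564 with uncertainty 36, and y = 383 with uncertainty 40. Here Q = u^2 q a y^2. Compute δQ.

Products/powers → add relative errors in quadrature, weighted by exponent:
  (2·δu/u)² = (2×0.0571)² = 0.0130;  (1·δq/q)² = (1×0.0937)² = 0.00879;  (1·δa/a)² = (1×0.0638)² = 0.00407;  (2·δy/y)² = (2×0.104)² = 0.0436
δQ/Q = √(0.0695) = 0.264
Q = 5.41e+11, so δQ = 0.264 × 5.41e+11 = 1.43e+11.

1.43e+11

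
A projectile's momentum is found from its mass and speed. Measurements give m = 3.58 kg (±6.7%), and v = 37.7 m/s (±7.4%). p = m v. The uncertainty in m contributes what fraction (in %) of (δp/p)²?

45.0%

(δp/p)² = (1·δm/m)² + (1·δv/v)²
  m term: (1×0.0670)² = 0.00449
  v term: (1×0.0740)² = 0.00548
Total = 0.00997. Share from m = 0.00449/0.00997 = 0.450.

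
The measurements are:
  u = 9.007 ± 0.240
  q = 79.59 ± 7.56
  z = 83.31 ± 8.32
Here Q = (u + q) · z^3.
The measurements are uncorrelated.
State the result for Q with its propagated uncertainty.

(5.123 ± 1.60) × 10^7

Let w = u + q = 88.60. δw = √(δu² + δq²) = √(0.0576 + 57.2) = 7.56, so δw/w = 0.0854.
Q is then a monomial in w, z:
δQ/Q = √((δw/w)² + (3·δz/z)²) = √(0.00729 + 0.0898) = 0.312
Q = 5.123e+07, so δQ = 0.312 × 5.123e+07 = 1.6e+07.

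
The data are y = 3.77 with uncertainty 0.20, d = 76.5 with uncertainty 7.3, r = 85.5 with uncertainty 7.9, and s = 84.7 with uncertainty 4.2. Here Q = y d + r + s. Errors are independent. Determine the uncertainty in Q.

Let p = y·d = 288. δp/p = √((1·δy/y)² + (1·δd/d)²) = √(0.00281 + 0.00911) = 0.109, so δp = 31.5.
Q = p + r + s: δQ = √(δp² + δr² + δs²) = √(991 + 62.4 + 17.6) = 32.7

32.7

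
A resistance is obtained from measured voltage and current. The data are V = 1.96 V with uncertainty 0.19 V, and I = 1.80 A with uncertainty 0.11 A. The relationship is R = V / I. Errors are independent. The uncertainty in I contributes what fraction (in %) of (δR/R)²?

(δR/R)² = (1·δV/V)² + (-1·δI/I)²
  V term: (1×0.0969)² = 0.00940
  I term: (-1×0.0611)² = 0.00373
Total = 0.0131. Share from I = 0.00373/0.0131 = 0.284.

28.4%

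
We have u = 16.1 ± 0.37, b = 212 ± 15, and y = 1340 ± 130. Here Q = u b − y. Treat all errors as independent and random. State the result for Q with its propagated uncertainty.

2070 ± 285

Let p = u·b = 3410. δp/p = √((1·δu/u)² + (1·δb/b)²) = √(0.000528 + 0.00501) = 0.0744, so δp = 254.
Q = p − y: δQ = √(δp² + δy²) = √(64500 + 16900) = 285
Q = 2070.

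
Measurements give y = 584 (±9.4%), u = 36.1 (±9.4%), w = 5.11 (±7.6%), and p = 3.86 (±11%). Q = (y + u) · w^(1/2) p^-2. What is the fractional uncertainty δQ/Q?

0.240

Let h = y + u = 620. δh = √(δy² + δu²) = √(3010 + 11.5) = 55.0, so δh/h = 0.0887.
Q is then a monomial in h, w, p:
δQ/Q = √((δh/h)² + (½·δw/w)² + (-2·δp/p)²) = √(0.00787 + 0.00144 + 0.0484) = 0.240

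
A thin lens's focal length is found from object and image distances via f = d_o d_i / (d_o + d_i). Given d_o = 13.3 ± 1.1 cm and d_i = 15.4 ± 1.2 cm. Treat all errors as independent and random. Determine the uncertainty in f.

0.408 cm

∂f/∂d_o = (d_i/(d_o+d_i))² = 0.288;  ∂f/∂d_i = (d_o/(d_o+d_i))² = 0.215
δf = √((∂f/∂d_o · δd_o)² + (∂f/∂d_i · δd_i)²) = √(0.100 + 0.0664) = 0.408 cm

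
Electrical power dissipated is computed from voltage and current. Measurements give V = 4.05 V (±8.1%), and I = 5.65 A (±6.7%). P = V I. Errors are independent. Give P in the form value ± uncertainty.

P is a product of powers, so relative uncertainties combine in quadrature:
  (1·δV/V)² = (1×0.0810)² = 0.00656;  (1·δI/I)² = (1×0.0670)² = 0.00449
δP/P = √(0.0111) = 0.105
P = 22.9 W, so δP = 0.105 × 22.9 = 2.41 W.

22.9 ± 2.41 W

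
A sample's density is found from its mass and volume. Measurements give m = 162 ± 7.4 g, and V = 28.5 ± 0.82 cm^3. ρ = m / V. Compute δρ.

0.307 g/cm^3

Products/powers → add relative errors in quadrature, weighted by exponent:
  (1·δm/m)² = (1×0.0457)² = 0.00209;  (-1·δV/V)² = (-1×0.0288)² = 0.000828
δρ/ρ = √(0.00291) = 0.0540
ρ = 5.68 g/cm^3, so δρ = 0.0540 × 5.68 = 0.307 g/cm^3.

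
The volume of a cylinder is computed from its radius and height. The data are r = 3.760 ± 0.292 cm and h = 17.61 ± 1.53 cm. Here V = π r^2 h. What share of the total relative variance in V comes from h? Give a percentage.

23.8%

(δV/V)² = (2·δr/r)² + (1·δh/h)²
  r term: (2×0.0777)² = 0.0241
  h term: (1×0.0869)² = 0.00755
Total = 0.0317. Share from h = 0.00755/0.0317 = 0.238.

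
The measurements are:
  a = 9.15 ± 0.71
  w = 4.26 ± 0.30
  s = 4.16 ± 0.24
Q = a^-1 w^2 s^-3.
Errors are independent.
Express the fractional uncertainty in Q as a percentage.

Each factor contributes (exponent × relative error)² to (δQ/Q)²:
  (-1·δa/a)² = (-1×0.0776)² = 0.00602;  (2·δw/w)² = (2×0.0704)² = 0.0198;  (-3·δs/s)² = (-3×0.0577)² = 0.0300
δQ/Q = √(0.0558) = 0.236

23.6%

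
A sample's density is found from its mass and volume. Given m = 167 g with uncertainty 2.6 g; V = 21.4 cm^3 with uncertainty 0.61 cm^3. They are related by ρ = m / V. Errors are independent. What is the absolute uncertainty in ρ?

0.253 g/cm^3

For a monomial ρ ∝ m, V^-1, fractional errors add in quadrature:
  (1·δm/m)² = (1×0.0156)² = 0.000242;  (-1·δV/V)² = (-1×0.0285)² = 0.000813
δρ/ρ = √(0.00105) = 0.0325
ρ = 7.80 g/cm^3, so δρ = 0.0325 × 7.80 = 0.253 g/cm^3.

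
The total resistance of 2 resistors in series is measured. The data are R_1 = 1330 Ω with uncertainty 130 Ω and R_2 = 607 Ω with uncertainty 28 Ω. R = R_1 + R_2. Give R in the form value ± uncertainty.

Each term contributes (cᵢ δxᵢ)² to (δR)²:
  (δR_1)² = 16900;  (δR_2)² = 784
δR = √(17700) = 133 Ω
R = 1940 Ω.

1940 ± 133 Ω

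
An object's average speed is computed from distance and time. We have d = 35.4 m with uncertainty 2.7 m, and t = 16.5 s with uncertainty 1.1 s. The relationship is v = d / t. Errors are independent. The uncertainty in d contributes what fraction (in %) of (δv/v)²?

(δv/v)² = (1·δd/d)² + (-1·δt/t)²
  d term: (1×0.0763)² = 0.00582
  t term: (-1×0.0667)² = 0.00444
Total = 0.0103. Share from d = 0.00582/0.0103 = 0.567.

56.7%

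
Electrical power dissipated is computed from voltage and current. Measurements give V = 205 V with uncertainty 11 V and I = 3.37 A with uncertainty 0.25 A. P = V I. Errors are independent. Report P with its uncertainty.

691 ± 63.3 W

Products/powers → add relative errors in quadrature, weighted by exponent:
  (1·δV/V)² = (1×0.0537)² = 0.00288;  (1·δI/I)² = (1×0.0742)² = 0.00550
δP/P = √(0.00838) = 0.0916
P = 691 W, so δP = 0.0916 × 691 = 63.3 W.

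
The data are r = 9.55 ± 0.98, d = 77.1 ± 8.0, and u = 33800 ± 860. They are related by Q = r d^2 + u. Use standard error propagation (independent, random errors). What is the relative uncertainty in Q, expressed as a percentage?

Let p = r·d^2 = 56800. δp/p = √((1·δr/r)² + (2·δd/d)²) = √(0.0105 + 0.0431) = 0.232, so δp = 13100.
Q = p + u: δQ = √(δp² + δu²) = √(1.73e+08 + 7.4e+05) = 13200
Q = 90600, so δQ/Q = 13200/90600 = 0.145.

14.5%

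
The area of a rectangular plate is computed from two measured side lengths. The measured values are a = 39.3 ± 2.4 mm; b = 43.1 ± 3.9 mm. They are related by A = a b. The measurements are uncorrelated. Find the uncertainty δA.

Each factor contributes (exponent × relative error)² to (δA/A)²:
  (1·δa/a)² = (1×0.0611)² = 0.00373;  (1·δb/b)² = (1×0.0905)² = 0.00819
δA/A = √(0.0119) = 0.109
A = 1690 mm^2, so δA = 0.109 × 1690 = 185 mm^2.

185 mm^2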